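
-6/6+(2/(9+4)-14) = -193/13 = -14.85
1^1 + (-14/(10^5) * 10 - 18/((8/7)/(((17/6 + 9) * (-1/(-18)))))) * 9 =-922001/10000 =-92.20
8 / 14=0.57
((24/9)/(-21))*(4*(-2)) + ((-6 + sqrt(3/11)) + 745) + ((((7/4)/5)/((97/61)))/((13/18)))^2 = sqrt(33)/11 + 7414233538987/10017762300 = 740.63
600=600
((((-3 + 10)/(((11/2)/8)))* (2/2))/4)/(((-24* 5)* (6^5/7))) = -49/2566080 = -0.00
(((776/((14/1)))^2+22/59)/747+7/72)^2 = 5291844190873969/298481460411456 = 17.73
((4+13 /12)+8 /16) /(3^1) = 1.86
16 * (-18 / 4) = -72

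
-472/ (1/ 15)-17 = -7097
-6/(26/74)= -222/13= -17.08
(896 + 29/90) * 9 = 80669/10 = 8066.90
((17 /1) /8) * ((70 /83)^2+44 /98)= 3329093 /1350244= 2.47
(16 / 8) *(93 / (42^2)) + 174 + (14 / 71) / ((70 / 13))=18175207 / 104370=174.14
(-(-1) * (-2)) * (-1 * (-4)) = -8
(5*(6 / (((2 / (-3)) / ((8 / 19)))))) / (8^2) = -45 / 152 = -0.30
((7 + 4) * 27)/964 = 297/964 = 0.31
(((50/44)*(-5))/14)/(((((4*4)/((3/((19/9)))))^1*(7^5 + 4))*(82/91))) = -43875/18438842752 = -0.00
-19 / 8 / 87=-0.03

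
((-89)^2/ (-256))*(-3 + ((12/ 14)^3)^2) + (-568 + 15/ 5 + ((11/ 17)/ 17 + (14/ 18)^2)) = -341098493446253/ 705035632896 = -483.80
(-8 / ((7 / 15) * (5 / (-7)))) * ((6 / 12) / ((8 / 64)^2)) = 768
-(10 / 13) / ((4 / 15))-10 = -335 / 26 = -12.88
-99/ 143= -9/ 13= -0.69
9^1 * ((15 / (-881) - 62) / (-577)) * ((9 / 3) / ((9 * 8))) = 163911 / 4066696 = 0.04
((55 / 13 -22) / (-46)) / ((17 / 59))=13629 / 10166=1.34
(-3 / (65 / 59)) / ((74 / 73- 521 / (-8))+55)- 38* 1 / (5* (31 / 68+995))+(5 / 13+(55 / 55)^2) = 32432187094 / 23943998975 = 1.35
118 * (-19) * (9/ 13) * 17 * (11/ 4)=-1886643/ 26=-72563.19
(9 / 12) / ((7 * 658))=3 / 18424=0.00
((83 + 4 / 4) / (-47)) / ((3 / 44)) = -1232 / 47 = -26.21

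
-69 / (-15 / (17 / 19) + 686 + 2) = -1173 / 11411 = -0.10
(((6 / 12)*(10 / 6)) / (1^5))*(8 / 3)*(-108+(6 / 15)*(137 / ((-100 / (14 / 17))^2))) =-390136574 / 1625625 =-239.99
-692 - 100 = -792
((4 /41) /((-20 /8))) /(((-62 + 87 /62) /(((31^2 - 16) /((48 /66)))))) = 128898 /154037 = 0.84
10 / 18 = 5 / 9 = 0.56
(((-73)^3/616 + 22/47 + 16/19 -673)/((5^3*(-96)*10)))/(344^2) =143376137/1562285125632000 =0.00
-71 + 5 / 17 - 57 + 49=-1338 / 17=-78.71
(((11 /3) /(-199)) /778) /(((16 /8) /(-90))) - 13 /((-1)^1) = 13.00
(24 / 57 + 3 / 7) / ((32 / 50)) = 2825 / 2128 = 1.33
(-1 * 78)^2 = 6084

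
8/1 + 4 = 12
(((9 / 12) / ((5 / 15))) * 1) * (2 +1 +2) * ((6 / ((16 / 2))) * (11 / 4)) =1485 / 64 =23.20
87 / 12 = 29 / 4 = 7.25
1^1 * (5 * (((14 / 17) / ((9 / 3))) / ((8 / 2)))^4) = 12005 / 108243216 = 0.00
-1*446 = -446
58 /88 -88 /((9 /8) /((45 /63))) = -153053 /2772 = -55.21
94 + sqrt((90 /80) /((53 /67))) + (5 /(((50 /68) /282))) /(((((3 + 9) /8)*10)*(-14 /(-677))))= 3*sqrt(7102) /212 + 1098296 /175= 6277.17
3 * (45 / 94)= 1.44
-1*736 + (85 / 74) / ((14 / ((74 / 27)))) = -278123 / 378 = -735.78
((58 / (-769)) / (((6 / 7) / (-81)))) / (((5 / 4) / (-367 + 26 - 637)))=-21441672 / 3845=-5576.51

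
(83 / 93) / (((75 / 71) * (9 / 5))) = 5893 / 12555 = 0.47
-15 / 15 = -1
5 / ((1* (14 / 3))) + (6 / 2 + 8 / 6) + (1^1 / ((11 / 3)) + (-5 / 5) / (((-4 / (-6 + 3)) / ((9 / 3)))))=3167 / 924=3.43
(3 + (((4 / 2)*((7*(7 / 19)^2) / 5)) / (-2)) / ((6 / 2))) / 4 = 0.73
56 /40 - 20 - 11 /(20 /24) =-159 /5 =-31.80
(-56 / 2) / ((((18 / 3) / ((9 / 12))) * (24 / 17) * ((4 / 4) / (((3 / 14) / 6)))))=-17 / 192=-0.09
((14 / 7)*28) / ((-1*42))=-1.33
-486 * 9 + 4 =-4370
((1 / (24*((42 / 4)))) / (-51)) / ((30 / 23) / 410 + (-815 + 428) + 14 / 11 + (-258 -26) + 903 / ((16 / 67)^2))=-663872 / 129384959530239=-0.00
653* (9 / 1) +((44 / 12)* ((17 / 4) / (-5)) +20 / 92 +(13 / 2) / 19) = 154027891 / 26220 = 5874.44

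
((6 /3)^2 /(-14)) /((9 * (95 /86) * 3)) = -172 /17955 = -0.01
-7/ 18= -0.39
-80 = -80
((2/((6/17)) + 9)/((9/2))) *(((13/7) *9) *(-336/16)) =-1144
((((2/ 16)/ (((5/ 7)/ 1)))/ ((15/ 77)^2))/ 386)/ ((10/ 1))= 41503/ 34740000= 0.00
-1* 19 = -19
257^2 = 66049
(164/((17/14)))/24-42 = -1855/51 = -36.37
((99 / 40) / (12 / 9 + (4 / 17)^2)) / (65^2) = 85833 / 203476000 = 0.00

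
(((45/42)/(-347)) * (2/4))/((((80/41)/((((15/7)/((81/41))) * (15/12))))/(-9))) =0.01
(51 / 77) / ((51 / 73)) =73 / 77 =0.95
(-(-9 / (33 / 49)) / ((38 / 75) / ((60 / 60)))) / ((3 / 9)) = 33075 / 418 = 79.13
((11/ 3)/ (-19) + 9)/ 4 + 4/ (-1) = -205/ 114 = -1.80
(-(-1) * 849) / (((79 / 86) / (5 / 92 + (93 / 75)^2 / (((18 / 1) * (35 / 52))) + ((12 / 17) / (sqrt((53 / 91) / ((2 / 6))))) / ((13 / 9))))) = 39951885703 / 238481250 + 2628504 * sqrt(14469) / 925327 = 509.22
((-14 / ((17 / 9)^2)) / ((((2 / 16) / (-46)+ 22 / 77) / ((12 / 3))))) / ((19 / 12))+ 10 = -412294 / 16473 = -25.03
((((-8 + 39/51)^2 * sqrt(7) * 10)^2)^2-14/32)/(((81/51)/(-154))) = -31626248524449976068819301/88633153368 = -356821881233758.25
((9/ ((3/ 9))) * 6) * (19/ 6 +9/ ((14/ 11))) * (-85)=-986850/ 7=-140978.57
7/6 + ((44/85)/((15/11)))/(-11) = 2887/2550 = 1.13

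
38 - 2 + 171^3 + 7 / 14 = 10000495 / 2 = 5000247.50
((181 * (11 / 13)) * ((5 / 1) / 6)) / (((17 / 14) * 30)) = 13937 / 3978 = 3.50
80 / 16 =5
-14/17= -0.82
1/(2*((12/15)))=5/8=0.62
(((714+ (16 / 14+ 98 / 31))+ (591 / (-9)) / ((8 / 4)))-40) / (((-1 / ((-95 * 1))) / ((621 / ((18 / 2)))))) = 1836280555 / 434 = 4231061.19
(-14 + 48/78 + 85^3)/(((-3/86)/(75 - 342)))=61105333954/13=4700410304.15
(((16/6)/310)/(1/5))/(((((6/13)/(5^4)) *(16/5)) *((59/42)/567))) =7346.48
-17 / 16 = -1.06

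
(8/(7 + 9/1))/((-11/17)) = -17/22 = -0.77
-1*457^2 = -208849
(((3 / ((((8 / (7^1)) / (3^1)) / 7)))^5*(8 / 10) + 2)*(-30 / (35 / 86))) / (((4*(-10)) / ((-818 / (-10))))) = 880047204613044081 / 14336000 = 61387221303.92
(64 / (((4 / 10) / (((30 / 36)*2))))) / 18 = 400 / 27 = 14.81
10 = 10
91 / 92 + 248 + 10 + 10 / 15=71665 / 276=259.66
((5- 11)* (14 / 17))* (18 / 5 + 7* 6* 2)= -36792 / 85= -432.85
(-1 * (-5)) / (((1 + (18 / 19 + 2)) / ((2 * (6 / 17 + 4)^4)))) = 1139489888 / 1252815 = 909.54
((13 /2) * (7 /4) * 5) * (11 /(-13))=-385 /8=-48.12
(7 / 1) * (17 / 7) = 17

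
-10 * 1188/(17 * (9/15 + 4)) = -59400/391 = -151.92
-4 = -4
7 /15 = 0.47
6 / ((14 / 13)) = 39 / 7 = 5.57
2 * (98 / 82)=98 / 41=2.39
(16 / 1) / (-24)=-2 / 3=-0.67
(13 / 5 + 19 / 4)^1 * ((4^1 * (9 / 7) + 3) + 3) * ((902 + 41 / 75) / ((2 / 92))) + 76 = 425041289 / 125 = 3400330.31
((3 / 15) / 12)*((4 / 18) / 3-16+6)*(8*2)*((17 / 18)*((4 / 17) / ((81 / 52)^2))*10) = -11594752 / 4782969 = -2.42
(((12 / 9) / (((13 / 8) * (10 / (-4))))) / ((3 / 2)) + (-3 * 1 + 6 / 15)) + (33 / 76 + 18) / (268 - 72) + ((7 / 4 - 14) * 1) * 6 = -664234679 / 8714160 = -76.22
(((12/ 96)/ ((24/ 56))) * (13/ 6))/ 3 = 91/ 432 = 0.21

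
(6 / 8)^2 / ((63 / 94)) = 47 / 56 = 0.84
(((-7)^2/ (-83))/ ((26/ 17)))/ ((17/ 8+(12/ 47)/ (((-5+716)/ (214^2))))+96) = -0.00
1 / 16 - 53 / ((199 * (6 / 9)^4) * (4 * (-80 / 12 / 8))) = 14869 / 31840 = 0.47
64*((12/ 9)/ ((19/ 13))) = 3328/ 57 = 58.39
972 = 972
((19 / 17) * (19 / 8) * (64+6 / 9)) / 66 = 35017 / 13464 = 2.60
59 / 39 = 1.51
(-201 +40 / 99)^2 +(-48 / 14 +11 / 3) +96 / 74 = 102148286710 / 2538459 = 40240.27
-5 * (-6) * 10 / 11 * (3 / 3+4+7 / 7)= 163.64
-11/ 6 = -1.83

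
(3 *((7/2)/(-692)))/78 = -0.00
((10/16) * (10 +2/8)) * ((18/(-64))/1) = -1845/1024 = -1.80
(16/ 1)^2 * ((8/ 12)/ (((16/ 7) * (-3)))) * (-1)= 224/ 9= 24.89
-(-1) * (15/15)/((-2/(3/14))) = -3/28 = -0.11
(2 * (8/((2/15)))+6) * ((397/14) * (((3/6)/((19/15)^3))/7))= 12058875/96026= 125.58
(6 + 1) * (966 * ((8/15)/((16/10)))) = 2254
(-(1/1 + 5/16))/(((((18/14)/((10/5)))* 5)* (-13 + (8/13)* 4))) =637/16440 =0.04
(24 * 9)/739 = 216/739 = 0.29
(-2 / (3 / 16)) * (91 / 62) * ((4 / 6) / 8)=-364 / 279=-1.30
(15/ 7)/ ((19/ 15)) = 225/ 133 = 1.69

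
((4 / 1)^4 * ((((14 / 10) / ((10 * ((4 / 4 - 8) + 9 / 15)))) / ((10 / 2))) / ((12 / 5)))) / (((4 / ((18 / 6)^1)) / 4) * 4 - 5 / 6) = -14 / 15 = -0.93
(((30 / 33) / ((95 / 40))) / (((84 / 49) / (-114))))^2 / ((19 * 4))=19600 / 2299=8.53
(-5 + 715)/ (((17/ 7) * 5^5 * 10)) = 497/ 53125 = 0.01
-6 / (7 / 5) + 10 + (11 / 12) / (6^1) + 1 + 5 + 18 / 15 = 13.07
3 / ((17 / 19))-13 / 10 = 349 / 170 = 2.05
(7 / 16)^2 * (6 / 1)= 147 / 128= 1.15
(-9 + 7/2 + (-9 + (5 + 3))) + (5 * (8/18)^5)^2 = -45275768413/6973568802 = -6.49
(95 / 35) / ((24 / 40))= 95 / 21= 4.52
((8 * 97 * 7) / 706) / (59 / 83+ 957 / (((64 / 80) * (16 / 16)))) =901712 / 140279023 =0.01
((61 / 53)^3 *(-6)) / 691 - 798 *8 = -656749022574 / 102874007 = -6384.01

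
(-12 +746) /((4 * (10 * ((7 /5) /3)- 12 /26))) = 14313 /328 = 43.64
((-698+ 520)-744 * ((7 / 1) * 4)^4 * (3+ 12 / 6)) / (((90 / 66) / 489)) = -4099731252914 / 5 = -819946250582.80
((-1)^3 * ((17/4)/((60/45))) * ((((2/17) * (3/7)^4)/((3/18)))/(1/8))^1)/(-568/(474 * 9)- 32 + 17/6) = 6219828/300108193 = 0.02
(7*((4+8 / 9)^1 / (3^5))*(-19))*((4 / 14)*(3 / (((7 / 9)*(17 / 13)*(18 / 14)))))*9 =-21736 / 1377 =-15.79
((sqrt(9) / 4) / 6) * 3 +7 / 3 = 65 / 24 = 2.71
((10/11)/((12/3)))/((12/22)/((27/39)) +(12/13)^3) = 0.14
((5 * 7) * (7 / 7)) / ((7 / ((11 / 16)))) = 55 / 16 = 3.44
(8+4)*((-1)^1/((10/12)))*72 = -5184/5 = -1036.80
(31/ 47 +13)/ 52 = 321/ 1222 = 0.26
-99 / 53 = -1.87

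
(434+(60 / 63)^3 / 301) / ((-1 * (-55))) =1209809474 / 153315855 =7.89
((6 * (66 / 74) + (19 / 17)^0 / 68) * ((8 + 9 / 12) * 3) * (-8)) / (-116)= 1417605 / 145928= 9.71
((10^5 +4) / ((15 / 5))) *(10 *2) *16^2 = 512020480 / 3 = 170673493.33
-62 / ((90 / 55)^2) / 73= -3751 / 11826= -0.32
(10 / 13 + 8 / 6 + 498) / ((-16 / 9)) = -3657 / 13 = -281.31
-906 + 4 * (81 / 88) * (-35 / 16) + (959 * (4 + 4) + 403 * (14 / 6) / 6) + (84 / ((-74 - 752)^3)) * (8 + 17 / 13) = 2865840318116995 / 414458108064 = 6914.67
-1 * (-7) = 7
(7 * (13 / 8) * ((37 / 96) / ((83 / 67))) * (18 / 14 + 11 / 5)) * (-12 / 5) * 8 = -236.85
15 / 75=1 / 5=0.20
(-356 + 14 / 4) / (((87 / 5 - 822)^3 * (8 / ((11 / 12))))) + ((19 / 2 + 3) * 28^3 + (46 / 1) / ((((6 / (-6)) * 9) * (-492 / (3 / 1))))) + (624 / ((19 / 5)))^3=5510486467827261810453887 / 1171857304051428672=4702352.79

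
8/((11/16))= 128/11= 11.64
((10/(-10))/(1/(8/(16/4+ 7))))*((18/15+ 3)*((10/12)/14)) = -2/11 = -0.18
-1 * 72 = -72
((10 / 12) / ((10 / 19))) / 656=19 / 7872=0.00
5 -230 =-225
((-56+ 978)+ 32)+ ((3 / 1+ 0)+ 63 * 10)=1587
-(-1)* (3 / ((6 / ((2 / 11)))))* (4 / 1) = 4 / 11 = 0.36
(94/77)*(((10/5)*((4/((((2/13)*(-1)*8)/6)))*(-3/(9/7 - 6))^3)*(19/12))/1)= -568841/29282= -19.43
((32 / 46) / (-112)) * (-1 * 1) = 1 / 161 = 0.01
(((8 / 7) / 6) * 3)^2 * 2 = 32 / 49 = 0.65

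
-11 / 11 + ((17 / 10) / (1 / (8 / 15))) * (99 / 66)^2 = 26 / 25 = 1.04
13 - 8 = 5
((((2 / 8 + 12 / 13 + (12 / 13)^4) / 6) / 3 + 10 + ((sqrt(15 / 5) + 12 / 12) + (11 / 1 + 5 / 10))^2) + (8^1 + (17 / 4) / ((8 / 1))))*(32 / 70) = 80*sqrt(3) / 7 + 292643921 / 3598686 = 101.11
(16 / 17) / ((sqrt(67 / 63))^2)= 1008 / 1139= 0.88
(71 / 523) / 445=71 / 232735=0.00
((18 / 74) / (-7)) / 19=-9 / 4921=-0.00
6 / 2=3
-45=-45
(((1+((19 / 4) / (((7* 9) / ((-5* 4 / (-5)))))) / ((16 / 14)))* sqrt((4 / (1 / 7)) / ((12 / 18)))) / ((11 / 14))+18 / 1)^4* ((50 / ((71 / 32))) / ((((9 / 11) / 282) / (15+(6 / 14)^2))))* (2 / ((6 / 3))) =1370837085612800* sqrt(42) / 231957+130600324356461459600 / 3375670221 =76989082752.16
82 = 82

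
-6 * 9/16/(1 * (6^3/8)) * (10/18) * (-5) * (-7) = -175/72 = -2.43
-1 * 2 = -2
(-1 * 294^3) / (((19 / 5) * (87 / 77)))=-3261230280 / 551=-5918748.24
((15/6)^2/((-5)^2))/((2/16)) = 2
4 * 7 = 28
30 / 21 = 10 / 7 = 1.43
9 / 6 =3 / 2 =1.50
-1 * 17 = -17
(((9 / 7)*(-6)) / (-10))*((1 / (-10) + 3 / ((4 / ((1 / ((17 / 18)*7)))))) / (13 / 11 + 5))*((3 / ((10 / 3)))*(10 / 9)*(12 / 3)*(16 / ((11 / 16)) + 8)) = 74304 / 354025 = 0.21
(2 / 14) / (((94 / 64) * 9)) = 32 / 2961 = 0.01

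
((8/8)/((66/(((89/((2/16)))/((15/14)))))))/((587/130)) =129584/58113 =2.23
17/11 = 1.55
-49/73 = -0.67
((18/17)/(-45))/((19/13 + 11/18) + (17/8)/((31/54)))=-29016/7120705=-0.00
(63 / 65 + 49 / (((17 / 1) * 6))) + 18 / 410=81197 / 54366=1.49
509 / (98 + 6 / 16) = 4072 / 787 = 5.17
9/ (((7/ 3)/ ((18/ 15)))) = 162/ 35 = 4.63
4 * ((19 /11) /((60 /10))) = 38 /33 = 1.15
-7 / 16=-0.44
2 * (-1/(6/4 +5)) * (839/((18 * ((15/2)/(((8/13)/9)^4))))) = -13746176/328867205355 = -0.00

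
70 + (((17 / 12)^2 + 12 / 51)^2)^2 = 95.28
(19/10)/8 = 19/80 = 0.24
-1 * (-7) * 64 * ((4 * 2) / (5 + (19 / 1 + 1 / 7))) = 25088 / 169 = 148.45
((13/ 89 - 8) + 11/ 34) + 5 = -7657/ 3026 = -2.53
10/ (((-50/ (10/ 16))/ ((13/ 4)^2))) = -169/ 128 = -1.32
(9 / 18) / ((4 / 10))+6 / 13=89 / 52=1.71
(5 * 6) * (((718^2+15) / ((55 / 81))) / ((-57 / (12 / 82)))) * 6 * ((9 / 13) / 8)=-3382451379 / 111397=-30363.94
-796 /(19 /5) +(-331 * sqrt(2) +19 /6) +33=-331 * sqrt(2) - 19757 /114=-641.41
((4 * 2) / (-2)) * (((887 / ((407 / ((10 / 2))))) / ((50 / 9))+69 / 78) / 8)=-1.42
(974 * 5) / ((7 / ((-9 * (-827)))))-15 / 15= 36247403 / 7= 5178200.43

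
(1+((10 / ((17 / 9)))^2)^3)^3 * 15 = 2251726315697618425130749717919865135 / 14063084452067724991009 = 160116105636167.35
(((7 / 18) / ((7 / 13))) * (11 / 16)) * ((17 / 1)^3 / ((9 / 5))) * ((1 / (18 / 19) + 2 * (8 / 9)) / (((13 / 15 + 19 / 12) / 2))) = 298587575 / 95256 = 3134.58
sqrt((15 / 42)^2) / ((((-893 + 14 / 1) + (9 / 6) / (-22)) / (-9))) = 330 / 90251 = 0.00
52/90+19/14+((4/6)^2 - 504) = -316021/630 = -501.62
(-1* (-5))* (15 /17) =75 /17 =4.41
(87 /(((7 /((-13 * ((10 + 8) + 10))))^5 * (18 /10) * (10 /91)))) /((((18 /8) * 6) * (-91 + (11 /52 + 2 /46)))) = 1200016694775808 /8791011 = 136504970.22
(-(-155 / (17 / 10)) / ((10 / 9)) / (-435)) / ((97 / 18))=-1674 / 47821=-0.04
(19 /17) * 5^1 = 95 /17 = 5.59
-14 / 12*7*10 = -245 / 3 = -81.67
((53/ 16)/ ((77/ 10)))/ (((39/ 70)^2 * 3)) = 46375/ 100386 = 0.46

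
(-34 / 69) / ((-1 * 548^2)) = 17 / 10360488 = 0.00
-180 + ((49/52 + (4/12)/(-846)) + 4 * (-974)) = -268904933/65988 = -4075.06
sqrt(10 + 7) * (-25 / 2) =-25 * sqrt(17) / 2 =-51.54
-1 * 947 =-947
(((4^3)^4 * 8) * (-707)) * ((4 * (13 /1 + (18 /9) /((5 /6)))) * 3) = -17536029347020.80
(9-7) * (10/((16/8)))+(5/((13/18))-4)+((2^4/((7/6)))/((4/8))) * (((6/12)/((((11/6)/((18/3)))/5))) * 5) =1136136/1001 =1135.00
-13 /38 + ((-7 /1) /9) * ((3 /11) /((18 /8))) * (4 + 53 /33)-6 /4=-441455 /186219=-2.37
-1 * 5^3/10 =-25/2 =-12.50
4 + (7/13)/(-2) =97/26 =3.73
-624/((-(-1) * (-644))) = 0.97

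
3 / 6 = 1 / 2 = 0.50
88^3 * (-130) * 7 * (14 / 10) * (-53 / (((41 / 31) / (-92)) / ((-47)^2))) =-289893548995162112 / 41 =-7070574365735661.27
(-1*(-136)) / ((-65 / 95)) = -2584 / 13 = -198.77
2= 2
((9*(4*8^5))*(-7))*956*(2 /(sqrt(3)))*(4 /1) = -21051211776*sqrt(3) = -36461768356.92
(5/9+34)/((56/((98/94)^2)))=106673/159048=0.67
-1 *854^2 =-729316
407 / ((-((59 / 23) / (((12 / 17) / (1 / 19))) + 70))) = -2134308 / 368083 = -5.80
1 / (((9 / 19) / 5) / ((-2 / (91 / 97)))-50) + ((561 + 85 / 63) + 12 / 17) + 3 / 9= 556497400561 / 987803649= 563.37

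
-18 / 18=-1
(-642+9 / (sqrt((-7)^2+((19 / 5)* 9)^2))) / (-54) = 107 / 9 - 5* sqrt(30466) / 182796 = 11.88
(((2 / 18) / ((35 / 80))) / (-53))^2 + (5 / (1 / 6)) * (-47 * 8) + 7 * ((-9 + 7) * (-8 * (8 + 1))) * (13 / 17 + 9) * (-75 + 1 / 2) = -141119652741664 / 189531657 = -744570.35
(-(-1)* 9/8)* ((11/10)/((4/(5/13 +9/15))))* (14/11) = 126/325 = 0.39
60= 60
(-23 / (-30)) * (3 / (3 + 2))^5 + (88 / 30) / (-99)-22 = -18537199 / 843750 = -21.97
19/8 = 2.38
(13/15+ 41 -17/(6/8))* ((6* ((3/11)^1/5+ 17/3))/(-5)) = -181248/1375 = -131.82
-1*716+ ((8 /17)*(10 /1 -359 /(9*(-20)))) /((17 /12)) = -181564 /255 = -712.02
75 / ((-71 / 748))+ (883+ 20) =8013 / 71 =112.86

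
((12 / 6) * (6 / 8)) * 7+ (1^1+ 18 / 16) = 101 / 8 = 12.62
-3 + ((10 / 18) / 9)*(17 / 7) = -1616 / 567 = -2.85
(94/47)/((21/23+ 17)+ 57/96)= 1472/13621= 0.11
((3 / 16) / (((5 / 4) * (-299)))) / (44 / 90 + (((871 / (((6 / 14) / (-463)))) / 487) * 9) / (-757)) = -0.00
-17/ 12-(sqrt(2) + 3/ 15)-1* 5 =-8.03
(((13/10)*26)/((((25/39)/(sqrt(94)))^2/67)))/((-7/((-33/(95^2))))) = 53423521866/197421875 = 270.61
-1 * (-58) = 58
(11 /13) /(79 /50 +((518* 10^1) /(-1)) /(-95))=10450 /692913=0.02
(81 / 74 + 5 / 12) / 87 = 671 / 38628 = 0.02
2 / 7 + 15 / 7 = 17 / 7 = 2.43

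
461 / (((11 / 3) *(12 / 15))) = 6915 / 44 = 157.16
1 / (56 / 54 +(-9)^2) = 27 / 2215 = 0.01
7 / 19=0.37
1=1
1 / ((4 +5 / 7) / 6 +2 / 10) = 70 / 69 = 1.01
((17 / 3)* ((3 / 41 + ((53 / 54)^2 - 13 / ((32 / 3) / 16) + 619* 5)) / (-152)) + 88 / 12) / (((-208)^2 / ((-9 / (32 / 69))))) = 134621701373 / 2795433099264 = 0.05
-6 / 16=-3 / 8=-0.38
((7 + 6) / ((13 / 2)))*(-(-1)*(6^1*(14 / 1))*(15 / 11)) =2520 / 11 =229.09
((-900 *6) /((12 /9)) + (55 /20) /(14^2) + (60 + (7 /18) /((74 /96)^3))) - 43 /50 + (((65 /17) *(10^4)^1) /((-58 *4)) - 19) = -2042867666227949 /489449808400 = -4173.80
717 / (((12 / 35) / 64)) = 133840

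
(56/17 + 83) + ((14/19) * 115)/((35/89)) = 97471/323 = 301.77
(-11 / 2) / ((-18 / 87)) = 26.58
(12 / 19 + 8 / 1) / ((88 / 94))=1927 / 209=9.22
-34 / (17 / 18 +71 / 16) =-4896 / 775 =-6.32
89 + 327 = 416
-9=-9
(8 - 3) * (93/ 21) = 155/ 7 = 22.14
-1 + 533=532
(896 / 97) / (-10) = -448 / 485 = -0.92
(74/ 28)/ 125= 37/ 1750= 0.02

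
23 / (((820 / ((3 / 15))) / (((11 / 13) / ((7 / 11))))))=2783 / 373100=0.01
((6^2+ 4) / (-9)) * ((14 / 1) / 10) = -6.22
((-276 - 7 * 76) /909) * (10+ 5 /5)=-88 /9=-9.78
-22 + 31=9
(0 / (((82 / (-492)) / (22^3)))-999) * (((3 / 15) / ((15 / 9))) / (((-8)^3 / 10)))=2997 / 1280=2.34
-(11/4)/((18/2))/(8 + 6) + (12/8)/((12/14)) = 871/504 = 1.73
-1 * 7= -7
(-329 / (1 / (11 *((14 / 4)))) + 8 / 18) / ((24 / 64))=-911956 / 27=-33776.15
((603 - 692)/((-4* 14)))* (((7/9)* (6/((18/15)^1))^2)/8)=2225/576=3.86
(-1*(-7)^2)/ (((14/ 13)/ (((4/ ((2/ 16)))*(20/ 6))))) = -14560/ 3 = -4853.33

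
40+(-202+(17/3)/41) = -19909/123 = -161.86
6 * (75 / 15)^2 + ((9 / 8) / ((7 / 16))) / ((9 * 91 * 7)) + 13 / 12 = 8084191 / 53508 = 151.08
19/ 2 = 9.50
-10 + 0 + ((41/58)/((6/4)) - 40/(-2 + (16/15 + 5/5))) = -53029/87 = -609.53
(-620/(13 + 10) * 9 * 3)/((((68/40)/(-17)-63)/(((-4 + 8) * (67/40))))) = 1121580/14513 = 77.28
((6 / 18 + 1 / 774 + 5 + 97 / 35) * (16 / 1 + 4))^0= 1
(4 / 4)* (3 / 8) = 3 / 8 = 0.38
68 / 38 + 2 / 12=223 / 114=1.96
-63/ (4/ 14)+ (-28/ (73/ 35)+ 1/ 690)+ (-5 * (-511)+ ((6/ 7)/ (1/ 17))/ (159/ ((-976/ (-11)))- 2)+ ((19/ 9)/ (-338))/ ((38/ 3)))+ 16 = 54845097267869/ 24192610260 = 2267.02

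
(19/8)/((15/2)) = 0.32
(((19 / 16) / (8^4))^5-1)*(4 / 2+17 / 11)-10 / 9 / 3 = -1405980728211813727575950441 / 359050968425544864887734272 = -3.92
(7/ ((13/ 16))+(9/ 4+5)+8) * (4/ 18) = 1241/ 234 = 5.30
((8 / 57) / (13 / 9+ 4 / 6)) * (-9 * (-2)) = 432 / 361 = 1.20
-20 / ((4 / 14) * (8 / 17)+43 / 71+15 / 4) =-675920 / 151747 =-4.45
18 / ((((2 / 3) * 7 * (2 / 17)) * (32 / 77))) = 5049 / 64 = 78.89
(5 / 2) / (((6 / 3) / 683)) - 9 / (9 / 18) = 3343 / 4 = 835.75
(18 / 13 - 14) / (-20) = 41 / 65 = 0.63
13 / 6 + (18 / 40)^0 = 19 / 6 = 3.17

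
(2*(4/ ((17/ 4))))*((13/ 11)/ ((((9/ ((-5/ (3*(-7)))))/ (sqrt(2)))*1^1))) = 2080*sqrt(2)/ 35343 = 0.08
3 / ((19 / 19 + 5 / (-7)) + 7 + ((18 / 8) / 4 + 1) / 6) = 2016 / 5071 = 0.40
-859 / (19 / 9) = -7731 / 19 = -406.89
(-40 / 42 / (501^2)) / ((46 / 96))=-320 / 40411161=-0.00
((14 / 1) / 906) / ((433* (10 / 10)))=7 / 196149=0.00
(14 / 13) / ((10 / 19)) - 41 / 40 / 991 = 1053891 / 515320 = 2.05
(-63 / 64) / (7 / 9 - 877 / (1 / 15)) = 567 / 7576832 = 0.00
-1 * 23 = -23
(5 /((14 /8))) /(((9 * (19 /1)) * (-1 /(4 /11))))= -0.01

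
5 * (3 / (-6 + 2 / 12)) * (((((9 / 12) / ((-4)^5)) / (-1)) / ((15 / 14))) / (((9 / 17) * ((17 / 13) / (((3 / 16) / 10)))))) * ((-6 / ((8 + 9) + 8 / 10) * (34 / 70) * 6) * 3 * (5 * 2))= 0.00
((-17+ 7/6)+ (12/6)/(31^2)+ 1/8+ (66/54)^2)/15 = -1770095/1868184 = -0.95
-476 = -476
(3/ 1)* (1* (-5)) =-15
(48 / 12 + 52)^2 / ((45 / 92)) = 288512 / 45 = 6411.38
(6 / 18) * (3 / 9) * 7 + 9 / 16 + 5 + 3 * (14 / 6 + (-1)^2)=2353 / 144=16.34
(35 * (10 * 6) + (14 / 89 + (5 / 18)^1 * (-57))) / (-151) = -1113029 / 80634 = -13.80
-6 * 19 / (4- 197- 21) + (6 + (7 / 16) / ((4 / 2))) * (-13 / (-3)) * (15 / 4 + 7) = 11924675 / 41088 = 290.22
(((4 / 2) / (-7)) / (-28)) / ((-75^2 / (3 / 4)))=-1 / 735000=-0.00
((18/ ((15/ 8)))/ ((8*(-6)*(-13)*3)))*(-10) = -2/ 39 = -0.05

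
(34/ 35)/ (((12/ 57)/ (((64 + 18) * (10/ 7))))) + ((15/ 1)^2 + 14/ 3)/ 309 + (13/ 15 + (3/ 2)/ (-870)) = 2856566269/ 5269068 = 542.14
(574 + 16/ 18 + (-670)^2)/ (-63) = -4045274/ 567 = -7134.52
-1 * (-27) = 27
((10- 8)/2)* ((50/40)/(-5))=-1/4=-0.25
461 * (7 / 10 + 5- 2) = 1705.70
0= 0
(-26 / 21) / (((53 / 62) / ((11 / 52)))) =-341 / 1113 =-0.31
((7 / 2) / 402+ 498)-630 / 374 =74621353 / 150348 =496.32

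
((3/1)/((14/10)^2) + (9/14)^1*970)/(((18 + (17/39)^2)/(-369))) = -17191056870/1355683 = -12680.74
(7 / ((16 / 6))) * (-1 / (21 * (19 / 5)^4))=-625 / 1042568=-0.00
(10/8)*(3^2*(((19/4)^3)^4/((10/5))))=99599171357977245/134217728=742071653.59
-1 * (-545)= 545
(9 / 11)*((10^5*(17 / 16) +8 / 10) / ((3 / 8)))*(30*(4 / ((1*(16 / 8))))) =153001152 / 11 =13909195.64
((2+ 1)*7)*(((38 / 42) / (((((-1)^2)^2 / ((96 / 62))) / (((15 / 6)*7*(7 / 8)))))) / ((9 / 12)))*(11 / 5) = 40964 / 31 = 1321.42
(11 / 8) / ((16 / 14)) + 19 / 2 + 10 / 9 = 6805 / 576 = 11.81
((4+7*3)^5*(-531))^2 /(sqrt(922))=26889896392822265625*sqrt(922) /922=885571575426013667.45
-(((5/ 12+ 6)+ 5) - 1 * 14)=31/ 12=2.58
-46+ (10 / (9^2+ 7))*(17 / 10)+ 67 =1865 / 88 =21.19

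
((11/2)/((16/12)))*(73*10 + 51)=25773/8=3221.62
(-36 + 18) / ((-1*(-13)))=-18 / 13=-1.38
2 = 2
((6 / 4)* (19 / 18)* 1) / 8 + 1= 1.20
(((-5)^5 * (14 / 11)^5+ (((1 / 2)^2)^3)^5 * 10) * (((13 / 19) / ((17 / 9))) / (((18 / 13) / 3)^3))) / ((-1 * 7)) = 25771131296681103511945 / 4691860641093255168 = 5492.73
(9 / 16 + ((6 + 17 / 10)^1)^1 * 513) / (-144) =-35117 / 1280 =-27.44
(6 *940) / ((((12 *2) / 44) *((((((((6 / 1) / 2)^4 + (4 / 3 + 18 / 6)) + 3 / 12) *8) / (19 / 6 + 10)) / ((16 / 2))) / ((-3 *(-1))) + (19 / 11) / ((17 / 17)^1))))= 682440 / 257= 2655.41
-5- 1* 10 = -15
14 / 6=7 / 3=2.33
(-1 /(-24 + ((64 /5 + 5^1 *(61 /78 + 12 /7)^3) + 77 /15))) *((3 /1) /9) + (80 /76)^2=23248498506040 /21070155415363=1.10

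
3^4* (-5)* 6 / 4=-1215 / 2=-607.50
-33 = -33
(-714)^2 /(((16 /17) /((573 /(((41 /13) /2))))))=16139249217 /82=196820112.40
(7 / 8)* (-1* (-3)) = 21 / 8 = 2.62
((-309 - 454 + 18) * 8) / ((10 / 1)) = -596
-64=-64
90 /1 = 90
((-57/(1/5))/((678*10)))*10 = -95/226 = -0.42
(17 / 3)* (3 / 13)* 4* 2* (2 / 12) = 68 / 39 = 1.74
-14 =-14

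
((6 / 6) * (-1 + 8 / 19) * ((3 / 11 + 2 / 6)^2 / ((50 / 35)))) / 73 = -280 / 137313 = -0.00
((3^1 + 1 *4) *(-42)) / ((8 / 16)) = -588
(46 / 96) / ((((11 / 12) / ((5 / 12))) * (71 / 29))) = 3335 / 37488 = 0.09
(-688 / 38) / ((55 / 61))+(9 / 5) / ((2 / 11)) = -21277 / 2090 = -10.18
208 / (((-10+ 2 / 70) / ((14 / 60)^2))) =-17836 / 15705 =-1.14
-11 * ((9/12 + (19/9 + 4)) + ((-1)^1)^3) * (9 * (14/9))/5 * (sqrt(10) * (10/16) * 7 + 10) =-113729 * sqrt(10)/144 - 16247/9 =-4302.74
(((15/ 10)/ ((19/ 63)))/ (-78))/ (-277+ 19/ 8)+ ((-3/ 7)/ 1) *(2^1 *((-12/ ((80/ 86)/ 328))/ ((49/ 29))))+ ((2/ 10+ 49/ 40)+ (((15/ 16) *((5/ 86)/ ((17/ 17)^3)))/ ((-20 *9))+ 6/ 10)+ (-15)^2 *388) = 274912001857730743/ 3073412194944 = 89448.46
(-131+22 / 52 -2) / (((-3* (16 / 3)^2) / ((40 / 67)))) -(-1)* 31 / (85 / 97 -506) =181982129 / 210099136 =0.87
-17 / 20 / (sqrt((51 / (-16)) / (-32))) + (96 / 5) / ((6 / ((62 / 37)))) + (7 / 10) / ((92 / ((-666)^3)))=-9563820767 / 4255 - 4 * sqrt(102) / 15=-2247669.15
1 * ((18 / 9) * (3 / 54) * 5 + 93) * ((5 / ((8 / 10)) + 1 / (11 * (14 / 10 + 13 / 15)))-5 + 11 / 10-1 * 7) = -2419487 / 5610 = -431.28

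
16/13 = 1.23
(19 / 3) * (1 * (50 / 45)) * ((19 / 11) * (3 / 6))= 1805 / 297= 6.08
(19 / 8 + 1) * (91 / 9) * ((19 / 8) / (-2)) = -5187 / 128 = -40.52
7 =7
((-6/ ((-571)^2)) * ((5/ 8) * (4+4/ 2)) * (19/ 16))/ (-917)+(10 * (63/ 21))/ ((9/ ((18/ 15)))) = 38269389271/ 9567347104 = 4.00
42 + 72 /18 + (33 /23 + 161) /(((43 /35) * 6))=201862 /2967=68.04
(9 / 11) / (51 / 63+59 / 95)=17955 / 31394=0.57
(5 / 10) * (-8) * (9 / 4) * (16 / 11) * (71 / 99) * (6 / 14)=-3408 / 847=-4.02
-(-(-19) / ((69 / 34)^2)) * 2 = -43928 / 4761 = -9.23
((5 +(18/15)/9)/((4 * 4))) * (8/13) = 0.20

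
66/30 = 11/5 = 2.20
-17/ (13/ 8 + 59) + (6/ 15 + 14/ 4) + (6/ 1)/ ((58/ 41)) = 221129/ 28130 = 7.86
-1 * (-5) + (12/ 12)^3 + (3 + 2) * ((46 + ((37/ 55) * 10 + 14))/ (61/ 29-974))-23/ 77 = 2325641/ 434049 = 5.36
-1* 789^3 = -491169069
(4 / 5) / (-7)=-4 / 35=-0.11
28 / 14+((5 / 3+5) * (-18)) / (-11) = 142 / 11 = 12.91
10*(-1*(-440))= 4400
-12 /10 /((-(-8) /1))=-3 /20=-0.15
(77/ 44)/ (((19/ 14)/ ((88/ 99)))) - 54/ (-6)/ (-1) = -1343/ 171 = -7.85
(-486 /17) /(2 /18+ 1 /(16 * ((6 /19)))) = -139968 /1513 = -92.51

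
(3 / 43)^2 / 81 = 1 / 16641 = 0.00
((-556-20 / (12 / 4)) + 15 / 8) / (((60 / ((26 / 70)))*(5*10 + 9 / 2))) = -174967 / 2746800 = -0.06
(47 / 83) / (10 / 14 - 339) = -329 / 196544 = -0.00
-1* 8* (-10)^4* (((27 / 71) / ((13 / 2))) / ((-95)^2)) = -172800 / 333203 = -0.52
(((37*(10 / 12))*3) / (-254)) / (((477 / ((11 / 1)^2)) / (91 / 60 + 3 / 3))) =-676027 / 2907792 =-0.23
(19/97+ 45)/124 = 1096/3007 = 0.36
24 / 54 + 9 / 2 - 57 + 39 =-235 / 18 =-13.06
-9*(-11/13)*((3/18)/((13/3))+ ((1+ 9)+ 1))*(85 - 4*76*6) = -146184.04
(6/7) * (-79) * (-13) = 6162/7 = 880.29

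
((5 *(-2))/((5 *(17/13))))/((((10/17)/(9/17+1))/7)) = -2366/85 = -27.84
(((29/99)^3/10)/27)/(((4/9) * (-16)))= -24389/1862974080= -0.00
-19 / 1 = -19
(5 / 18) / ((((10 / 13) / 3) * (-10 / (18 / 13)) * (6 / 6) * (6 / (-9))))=9 / 40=0.22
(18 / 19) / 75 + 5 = 2381 / 475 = 5.01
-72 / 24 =-3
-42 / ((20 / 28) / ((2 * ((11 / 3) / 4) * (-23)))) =2479.40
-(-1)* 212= 212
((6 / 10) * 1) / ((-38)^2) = 3 / 7220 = 0.00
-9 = -9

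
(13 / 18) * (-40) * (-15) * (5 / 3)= 6500 / 9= 722.22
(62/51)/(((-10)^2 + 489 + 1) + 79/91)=0.00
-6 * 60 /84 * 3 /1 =-90 /7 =-12.86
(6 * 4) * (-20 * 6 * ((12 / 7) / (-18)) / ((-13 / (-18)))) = 34560 / 91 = 379.78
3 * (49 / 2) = 147 / 2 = 73.50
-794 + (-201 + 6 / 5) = -4969 / 5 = -993.80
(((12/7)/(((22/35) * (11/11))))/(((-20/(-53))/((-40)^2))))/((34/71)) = 4515600/187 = 24147.59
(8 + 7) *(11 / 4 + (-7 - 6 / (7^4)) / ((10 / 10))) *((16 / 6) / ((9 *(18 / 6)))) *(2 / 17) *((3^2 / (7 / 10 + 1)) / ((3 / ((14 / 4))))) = -4084100 / 892143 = -4.58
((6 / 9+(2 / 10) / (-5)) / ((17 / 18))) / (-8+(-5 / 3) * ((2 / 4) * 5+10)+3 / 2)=-423 / 17425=-0.02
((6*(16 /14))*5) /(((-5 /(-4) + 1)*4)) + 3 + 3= 9.81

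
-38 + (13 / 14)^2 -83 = -120.14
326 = 326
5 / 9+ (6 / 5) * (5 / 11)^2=875 / 1089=0.80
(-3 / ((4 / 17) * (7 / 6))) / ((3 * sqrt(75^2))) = -17 / 350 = -0.05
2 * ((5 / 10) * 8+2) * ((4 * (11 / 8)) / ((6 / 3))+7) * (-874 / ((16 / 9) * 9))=-51129 / 8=-6391.12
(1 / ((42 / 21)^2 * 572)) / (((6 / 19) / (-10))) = -95 / 6864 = -0.01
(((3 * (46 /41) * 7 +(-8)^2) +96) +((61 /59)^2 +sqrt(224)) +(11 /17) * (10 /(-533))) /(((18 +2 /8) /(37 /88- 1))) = -239305167 /40818206- 102 * sqrt(14) /803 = -6.34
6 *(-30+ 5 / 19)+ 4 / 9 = -30434 / 171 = -177.98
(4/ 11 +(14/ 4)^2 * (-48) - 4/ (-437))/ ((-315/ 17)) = 31.71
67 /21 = 3.19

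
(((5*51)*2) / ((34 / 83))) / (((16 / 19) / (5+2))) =165585 / 16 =10349.06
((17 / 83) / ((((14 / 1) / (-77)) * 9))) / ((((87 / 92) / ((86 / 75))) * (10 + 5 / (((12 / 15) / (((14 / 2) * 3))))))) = -2959088 / 2753908875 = -0.00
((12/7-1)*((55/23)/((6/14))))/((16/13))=3575/1104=3.24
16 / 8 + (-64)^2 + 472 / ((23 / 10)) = 98974 / 23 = 4303.22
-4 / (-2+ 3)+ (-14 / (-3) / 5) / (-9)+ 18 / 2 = 4.90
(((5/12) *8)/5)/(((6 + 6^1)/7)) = 7/18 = 0.39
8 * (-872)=-6976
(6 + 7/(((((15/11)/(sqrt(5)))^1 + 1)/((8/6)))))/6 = 1189/342 - 77* sqrt(5)/114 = 1.97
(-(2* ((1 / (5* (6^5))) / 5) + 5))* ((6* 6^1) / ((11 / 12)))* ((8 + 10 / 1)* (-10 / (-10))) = -972002 / 275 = -3534.55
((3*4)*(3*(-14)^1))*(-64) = 32256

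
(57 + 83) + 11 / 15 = 2111 / 15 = 140.73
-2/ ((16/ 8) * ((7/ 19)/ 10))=-190/ 7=-27.14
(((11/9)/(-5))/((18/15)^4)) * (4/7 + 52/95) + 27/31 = 1480951/2003778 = 0.74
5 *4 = 20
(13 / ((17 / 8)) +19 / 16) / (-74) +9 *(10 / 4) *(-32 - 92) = -56159107 / 20128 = -2790.10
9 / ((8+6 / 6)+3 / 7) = 21 / 22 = 0.95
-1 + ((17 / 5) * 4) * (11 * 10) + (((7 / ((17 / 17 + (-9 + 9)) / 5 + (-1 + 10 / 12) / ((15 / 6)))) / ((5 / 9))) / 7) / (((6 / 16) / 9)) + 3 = 1822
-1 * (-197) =197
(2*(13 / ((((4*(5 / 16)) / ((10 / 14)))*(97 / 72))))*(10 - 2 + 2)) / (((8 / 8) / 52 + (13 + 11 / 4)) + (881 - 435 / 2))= 648960 / 3997273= 0.16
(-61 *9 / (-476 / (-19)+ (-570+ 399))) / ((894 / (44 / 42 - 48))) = -571387 / 2892239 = -0.20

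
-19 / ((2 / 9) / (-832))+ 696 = 71832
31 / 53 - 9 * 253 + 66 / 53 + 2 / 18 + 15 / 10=-2168975 / 954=-2273.56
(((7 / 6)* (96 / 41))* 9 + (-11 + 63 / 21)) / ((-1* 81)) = -680 / 3321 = -0.20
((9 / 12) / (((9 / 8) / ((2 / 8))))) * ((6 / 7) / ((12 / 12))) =1 / 7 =0.14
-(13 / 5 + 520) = -2613 / 5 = -522.60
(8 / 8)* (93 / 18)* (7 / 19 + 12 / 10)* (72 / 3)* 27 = 498852 / 95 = 5251.07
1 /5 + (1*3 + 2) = 26 /5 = 5.20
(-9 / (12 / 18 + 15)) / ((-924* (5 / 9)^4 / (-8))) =-118098 / 2261875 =-0.05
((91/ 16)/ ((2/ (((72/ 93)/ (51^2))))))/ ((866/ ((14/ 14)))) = 91/ 93101928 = 0.00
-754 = -754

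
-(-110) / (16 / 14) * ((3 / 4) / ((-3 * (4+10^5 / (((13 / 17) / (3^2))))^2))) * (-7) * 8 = 455455 / 468183182405408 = 0.00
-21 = -21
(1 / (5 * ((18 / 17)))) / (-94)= -17 / 8460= -0.00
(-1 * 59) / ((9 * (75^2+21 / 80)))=-4720 / 4050189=-0.00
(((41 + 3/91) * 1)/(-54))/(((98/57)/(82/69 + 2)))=-1.41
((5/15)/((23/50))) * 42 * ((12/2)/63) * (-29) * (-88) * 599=305729600/69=4430863.77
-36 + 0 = -36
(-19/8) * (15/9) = -95/24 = -3.96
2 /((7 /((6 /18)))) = 0.10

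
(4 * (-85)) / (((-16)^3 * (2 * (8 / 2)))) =85 / 8192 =0.01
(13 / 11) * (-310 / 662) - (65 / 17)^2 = -15965560 / 1052249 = -15.17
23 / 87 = 0.26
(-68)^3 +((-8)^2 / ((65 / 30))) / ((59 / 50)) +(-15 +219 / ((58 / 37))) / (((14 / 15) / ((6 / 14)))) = -1370447771501 / 4359628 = -314349.70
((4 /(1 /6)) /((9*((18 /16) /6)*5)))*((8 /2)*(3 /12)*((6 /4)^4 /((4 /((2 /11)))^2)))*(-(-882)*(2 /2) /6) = 2646 /605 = 4.37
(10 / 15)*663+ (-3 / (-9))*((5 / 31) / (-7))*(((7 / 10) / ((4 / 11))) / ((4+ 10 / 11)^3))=51781706831 / 117153216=442.00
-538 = -538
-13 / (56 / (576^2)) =-77019.43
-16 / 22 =-0.73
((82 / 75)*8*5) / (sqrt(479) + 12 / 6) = -1312 / 7125 + 656*sqrt(479) / 7125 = 1.83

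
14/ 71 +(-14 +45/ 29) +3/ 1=-19048/ 2059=-9.25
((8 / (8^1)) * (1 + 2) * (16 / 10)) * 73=350.40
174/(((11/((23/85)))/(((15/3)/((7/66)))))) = 24012/119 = 201.78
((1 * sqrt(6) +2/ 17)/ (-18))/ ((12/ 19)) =-19 * sqrt(6)/ 216 - 19/ 1836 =-0.23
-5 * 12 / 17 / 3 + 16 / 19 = -108 / 323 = -0.33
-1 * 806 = -806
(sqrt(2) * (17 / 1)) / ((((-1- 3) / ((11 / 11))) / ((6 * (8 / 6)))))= -34 * sqrt(2)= -48.08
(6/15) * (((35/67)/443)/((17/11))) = 154/504577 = 0.00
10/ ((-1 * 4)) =-5/ 2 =-2.50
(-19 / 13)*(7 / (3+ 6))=-133 / 117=-1.14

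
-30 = -30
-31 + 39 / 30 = -297 / 10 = -29.70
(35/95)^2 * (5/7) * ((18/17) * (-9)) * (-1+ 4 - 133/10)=58401/6137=9.52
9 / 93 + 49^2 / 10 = 74461 / 310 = 240.20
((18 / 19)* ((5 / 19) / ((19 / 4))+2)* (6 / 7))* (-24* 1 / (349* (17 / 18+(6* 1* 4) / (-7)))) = 34618752 / 749256583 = 0.05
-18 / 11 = -1.64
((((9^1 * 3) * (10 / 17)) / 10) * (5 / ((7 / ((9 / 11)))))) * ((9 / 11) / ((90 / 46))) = 5589 / 14399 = 0.39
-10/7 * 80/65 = -160/91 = -1.76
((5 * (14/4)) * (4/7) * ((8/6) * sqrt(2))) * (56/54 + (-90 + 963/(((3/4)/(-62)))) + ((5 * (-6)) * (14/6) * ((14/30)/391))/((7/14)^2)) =-33654574640 * sqrt(2)/31671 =-1502786.65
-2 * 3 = -6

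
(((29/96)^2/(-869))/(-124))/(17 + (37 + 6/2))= 841/56605519872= 0.00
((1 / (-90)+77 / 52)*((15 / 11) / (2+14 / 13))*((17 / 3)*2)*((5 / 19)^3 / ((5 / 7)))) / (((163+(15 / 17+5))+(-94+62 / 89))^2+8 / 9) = 246532055455 / 7478420641493296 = 0.00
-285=-285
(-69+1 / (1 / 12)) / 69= -19 / 23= -0.83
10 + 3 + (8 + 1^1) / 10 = 139 / 10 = 13.90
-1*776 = -776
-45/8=-5.62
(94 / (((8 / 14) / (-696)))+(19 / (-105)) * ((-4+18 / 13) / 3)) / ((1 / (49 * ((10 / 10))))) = -3281908658 / 585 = -5610100.27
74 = 74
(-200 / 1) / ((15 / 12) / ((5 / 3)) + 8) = -160 / 7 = -22.86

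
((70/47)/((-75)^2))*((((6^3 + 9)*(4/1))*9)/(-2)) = -252/235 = -1.07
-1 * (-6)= 6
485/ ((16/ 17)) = 8245/ 16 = 515.31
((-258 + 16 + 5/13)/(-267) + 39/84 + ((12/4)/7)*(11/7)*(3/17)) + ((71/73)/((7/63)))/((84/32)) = 4.82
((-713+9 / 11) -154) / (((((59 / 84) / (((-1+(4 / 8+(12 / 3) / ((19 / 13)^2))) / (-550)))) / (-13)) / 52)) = -134042152608 / 64429475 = -2080.45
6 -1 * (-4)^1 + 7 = 17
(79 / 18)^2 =6241 / 324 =19.26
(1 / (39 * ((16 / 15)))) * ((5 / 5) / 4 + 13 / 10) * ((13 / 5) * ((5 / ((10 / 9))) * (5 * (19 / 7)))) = 5301 / 896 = 5.92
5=5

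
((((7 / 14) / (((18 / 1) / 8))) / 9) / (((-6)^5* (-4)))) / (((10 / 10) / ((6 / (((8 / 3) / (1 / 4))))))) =1 / 2239488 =0.00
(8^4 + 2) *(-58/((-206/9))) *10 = 103842.52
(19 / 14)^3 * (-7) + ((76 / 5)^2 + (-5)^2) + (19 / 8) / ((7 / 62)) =2543867 / 9800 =259.58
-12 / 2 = -6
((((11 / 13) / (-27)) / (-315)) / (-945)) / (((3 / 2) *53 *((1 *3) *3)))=-22 / 149516496675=-0.00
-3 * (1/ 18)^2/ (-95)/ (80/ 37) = 37/ 820800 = 0.00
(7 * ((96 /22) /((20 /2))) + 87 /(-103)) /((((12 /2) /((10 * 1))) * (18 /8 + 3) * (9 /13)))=72332 /71379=1.01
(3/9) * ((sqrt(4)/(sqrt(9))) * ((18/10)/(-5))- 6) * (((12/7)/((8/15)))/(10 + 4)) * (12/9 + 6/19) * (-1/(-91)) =-282/32585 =-0.01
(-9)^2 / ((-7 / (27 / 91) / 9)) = -19683 / 637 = -30.90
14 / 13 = 1.08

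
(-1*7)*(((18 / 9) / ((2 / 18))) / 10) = -63 / 5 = -12.60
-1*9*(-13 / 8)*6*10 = 1755 / 2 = 877.50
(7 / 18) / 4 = 7 / 72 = 0.10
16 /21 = 0.76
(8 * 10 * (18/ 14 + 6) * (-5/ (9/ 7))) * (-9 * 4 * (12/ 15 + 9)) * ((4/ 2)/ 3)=533120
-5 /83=-0.06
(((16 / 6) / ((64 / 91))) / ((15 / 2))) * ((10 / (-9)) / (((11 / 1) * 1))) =-91 / 1782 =-0.05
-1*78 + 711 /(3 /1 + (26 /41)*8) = 3333 /331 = 10.07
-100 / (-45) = 20 / 9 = 2.22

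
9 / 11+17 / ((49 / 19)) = 3994 / 539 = 7.41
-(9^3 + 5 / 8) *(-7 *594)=12135123 / 4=3033780.75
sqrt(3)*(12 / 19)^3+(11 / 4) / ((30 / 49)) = 1728*sqrt(3) / 6859+539 / 120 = 4.93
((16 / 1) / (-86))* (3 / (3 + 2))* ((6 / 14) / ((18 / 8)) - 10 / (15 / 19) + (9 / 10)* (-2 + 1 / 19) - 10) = 386692 / 142975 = 2.70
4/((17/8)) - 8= -104/17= -6.12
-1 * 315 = -315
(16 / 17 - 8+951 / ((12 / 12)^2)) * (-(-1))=16047 / 17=943.94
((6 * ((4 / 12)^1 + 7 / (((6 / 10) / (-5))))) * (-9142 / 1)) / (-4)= -795354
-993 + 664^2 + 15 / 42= 6158647 / 14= 439903.36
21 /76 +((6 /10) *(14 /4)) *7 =14.98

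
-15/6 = -5/2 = -2.50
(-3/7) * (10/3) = -10/7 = -1.43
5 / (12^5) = 5 / 248832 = 0.00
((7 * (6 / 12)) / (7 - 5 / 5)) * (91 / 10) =637 / 120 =5.31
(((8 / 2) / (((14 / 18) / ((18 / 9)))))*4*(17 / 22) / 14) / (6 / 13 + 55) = 15912 / 388619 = 0.04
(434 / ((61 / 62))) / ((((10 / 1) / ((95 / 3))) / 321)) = 448393.15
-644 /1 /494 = -322 /247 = -1.30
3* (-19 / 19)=-3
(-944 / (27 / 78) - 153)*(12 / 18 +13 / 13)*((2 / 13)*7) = -1814470 / 351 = -5169.43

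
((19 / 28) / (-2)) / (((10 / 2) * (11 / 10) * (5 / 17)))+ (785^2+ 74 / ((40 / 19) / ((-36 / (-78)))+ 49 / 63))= 78767624251 / 127820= 616238.65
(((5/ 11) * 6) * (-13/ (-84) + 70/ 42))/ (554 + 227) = 765/ 120274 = 0.01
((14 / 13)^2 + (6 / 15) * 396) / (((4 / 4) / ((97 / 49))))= 13078316 / 41405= 315.86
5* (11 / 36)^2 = 605 / 1296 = 0.47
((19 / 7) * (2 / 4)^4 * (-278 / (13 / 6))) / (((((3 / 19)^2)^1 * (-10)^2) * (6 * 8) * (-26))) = 953401 / 136281600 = 0.01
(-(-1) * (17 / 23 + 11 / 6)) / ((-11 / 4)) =-710 / 759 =-0.94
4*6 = 24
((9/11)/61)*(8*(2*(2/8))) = 36/671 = 0.05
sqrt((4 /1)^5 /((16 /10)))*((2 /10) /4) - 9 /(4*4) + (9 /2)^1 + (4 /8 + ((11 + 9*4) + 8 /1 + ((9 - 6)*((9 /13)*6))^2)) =2*sqrt(10) /5 + 580623 /2704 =215.99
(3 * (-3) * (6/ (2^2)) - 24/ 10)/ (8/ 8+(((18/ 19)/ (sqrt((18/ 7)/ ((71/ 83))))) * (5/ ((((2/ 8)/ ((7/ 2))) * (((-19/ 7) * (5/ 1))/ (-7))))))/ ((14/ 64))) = 1719846237/ 879685845730 - 270004896 * sqrt(82502)/ 439842922865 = -0.17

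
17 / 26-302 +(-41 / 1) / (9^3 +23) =-2946493 / 9776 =-301.40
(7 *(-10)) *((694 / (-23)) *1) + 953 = 70499 / 23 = 3065.17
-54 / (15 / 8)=-144 / 5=-28.80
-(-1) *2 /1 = 2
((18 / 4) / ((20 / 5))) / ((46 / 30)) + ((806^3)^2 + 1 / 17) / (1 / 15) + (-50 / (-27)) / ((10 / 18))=38591308919778422193005 / 9384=4112458324784571844.95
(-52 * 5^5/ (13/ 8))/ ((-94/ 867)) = 43350000/ 47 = 922340.43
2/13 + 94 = 1224/13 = 94.15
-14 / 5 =-2.80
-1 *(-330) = 330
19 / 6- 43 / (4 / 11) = -1381 / 12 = -115.08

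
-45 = -45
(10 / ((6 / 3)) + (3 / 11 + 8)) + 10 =256 / 11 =23.27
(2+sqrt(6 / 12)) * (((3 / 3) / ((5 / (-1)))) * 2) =-4 / 5 - sqrt(2) / 5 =-1.08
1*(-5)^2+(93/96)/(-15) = 11969/480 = 24.94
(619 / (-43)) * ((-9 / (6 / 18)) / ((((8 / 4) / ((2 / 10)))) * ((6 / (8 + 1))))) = 50139 / 860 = 58.30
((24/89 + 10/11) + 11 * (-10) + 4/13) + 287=2271597/12727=178.49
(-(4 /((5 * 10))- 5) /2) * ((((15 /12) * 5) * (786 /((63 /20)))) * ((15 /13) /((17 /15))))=6042375 /1547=3905.87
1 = 1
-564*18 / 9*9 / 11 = -10152 / 11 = -922.91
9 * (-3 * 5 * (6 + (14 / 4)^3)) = -52785 / 8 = -6598.12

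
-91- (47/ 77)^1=-7054/ 77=-91.61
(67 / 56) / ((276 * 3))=67 / 46368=0.00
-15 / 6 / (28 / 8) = -0.71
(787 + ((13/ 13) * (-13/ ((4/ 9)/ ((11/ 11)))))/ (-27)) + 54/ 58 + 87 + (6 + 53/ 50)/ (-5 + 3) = 3795307/ 4350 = 872.48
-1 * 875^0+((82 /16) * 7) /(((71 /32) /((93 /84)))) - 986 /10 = -29003 /355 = -81.70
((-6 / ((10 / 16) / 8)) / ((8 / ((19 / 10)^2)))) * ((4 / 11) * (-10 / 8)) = 4332 / 275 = 15.75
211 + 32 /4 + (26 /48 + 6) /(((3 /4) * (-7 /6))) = 4442 /21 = 211.52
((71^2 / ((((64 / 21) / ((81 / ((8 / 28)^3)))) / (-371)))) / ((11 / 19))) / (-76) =48435791.75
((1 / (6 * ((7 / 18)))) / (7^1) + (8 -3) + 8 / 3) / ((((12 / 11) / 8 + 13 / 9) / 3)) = 14.67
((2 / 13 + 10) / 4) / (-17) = -33 / 221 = -0.15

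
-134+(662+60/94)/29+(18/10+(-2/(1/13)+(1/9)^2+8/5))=-73825414/552015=-133.74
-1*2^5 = -32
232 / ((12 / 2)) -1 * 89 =-151 / 3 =-50.33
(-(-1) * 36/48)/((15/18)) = 9/10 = 0.90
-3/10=-0.30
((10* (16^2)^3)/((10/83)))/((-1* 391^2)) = -1392508928/152881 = -9108.45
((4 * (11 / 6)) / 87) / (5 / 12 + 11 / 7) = 616 / 14529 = 0.04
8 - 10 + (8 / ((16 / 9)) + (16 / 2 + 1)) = 11.50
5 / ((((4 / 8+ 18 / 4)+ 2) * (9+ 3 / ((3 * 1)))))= 1 / 14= 0.07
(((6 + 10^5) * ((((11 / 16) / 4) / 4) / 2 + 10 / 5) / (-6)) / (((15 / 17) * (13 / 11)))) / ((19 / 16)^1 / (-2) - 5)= 215062903 / 37232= 5776.29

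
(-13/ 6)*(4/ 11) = -26/ 33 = -0.79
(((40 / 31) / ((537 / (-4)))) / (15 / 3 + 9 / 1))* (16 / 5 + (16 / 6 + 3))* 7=-2128 / 49941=-0.04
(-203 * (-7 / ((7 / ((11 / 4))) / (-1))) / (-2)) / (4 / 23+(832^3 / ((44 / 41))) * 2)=564949 / 2172409348448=0.00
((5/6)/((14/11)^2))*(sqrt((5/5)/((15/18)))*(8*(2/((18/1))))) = 121*sqrt(30)/1323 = 0.50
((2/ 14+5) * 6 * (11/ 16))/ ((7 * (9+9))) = 33/ 196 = 0.17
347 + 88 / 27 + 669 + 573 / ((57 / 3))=538351 / 513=1049.42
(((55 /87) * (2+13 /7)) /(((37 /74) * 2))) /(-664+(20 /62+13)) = -15345 /4094713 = -0.00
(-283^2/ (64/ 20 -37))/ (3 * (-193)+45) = -400445/ 90246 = -4.44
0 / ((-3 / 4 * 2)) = 0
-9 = -9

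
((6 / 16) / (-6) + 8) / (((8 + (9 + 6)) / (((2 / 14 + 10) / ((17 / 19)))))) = 171323 / 43792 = 3.91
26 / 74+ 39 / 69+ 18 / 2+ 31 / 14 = 144527 / 11914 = 12.13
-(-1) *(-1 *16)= -16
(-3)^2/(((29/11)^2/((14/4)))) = 7623/1682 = 4.53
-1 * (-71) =71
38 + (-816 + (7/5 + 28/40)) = -7759/10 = -775.90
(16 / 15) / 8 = 2 / 15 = 0.13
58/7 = 8.29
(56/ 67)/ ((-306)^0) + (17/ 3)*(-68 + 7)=-69311/ 201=-344.83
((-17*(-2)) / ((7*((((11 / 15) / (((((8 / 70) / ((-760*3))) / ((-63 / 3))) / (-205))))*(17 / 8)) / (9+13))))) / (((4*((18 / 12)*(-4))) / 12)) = 0.00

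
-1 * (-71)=71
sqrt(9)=3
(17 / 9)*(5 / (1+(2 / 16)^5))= 2785280 / 294921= 9.44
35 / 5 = 7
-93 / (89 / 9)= -837 / 89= -9.40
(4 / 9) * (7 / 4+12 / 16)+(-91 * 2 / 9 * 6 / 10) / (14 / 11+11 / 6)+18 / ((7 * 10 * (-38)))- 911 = -2242333031 / 2453850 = -913.80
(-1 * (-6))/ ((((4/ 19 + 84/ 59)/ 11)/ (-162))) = -2996433/ 458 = -6542.43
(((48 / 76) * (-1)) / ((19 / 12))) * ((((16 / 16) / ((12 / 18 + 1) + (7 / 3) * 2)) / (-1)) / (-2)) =-216 / 6859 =-0.03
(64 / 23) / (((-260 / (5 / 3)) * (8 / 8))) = -16 / 897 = -0.02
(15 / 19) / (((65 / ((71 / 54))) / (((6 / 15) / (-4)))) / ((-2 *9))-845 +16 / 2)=-0.00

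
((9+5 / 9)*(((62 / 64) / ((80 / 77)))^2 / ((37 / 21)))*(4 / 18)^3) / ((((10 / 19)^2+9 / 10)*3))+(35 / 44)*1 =53784405191657 / 66391592509440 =0.81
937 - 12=925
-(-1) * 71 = 71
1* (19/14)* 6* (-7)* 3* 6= -1026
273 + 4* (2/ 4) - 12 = 263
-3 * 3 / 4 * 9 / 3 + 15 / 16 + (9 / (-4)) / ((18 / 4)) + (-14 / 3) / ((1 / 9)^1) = -773 / 16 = -48.31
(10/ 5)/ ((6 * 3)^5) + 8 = 7558273/ 944784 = 8.00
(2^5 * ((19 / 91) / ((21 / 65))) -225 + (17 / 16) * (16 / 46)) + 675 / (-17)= -28009237 / 114954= -243.66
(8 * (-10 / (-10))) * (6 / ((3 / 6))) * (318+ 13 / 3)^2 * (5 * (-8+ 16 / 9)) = -310311016.30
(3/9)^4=1/81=0.01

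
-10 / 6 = -5 / 3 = -1.67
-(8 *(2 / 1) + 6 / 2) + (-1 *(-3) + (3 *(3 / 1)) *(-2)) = -34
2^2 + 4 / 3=16 / 3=5.33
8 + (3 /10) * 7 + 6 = 161 /10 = 16.10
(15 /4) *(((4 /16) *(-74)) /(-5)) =111 /8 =13.88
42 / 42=1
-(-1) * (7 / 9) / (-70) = -1 / 90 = -0.01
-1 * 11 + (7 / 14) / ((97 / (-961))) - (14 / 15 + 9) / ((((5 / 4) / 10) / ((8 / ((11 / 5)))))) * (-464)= 858290441 / 6402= 134065.99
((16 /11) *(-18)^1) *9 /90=-144 /55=-2.62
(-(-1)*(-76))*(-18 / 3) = 456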